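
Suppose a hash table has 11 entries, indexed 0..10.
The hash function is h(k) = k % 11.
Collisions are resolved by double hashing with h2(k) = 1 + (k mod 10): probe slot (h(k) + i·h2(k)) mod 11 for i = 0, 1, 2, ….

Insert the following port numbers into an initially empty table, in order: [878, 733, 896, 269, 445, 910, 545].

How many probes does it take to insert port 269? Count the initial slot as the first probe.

878 hashes to 9; slot 9 is free => place at 9.
733 hashes to 7; slot 7 is free => place at 7.
896 hashes to 5; slot 5 is free => place at 5.
269 hashes to 5, h2=10; 5 taken => place at 4.
445 hashes to 5, h2=6; 5 taken => place at 0.
910 hashes to 8; slot 8 is free => place at 8.
545 hashes to 6; slot 6 is free => place at 6.
Table: [445, ., ., ., 269, 896, 545, 733, 910, 878, .]

2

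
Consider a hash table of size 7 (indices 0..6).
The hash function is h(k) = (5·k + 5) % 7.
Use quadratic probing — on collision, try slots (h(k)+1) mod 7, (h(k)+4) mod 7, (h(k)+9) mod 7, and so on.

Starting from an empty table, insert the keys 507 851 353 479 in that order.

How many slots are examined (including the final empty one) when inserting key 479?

Insert 507: h=6, slot 6 empty → index 6.
Insert 851: h=4, slot 4 empty → index 4.
Insert 353: h=6, slot 6 occupied → index 0.
Insert 479: h=6, slots 6,0 occupied → index 3.
Table: [353, ., ., 479, 851, ., 507]

3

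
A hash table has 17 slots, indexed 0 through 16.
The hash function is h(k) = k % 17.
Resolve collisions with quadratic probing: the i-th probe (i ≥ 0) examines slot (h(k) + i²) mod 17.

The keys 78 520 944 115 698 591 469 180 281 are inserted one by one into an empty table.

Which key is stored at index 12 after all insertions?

Insert 78: h=10, slot 10 empty → index 10.
Insert 520: h=10, slot 10 occupied → index 11.
Insert 944: h=9, slot 9 empty → index 9.
Insert 115: h=13, slot 13 empty → index 13.
Insert 698: h=1, slot 1 empty → index 1.
Insert 591: h=13, slot 13 occupied → index 14.
Insert 469: h=10, slots 10,11,14 occupied → index 2.
Insert 180: h=10, slots 10,11,14,2,9,1 occupied → index 12.
Insert 281: h=9, slots 9,10,13,1 occupied → index 8.
Table: [-, 698, 469, -, -, -, -, -, 281, 944, 78, 520, 180, 115, 591, -, -]

180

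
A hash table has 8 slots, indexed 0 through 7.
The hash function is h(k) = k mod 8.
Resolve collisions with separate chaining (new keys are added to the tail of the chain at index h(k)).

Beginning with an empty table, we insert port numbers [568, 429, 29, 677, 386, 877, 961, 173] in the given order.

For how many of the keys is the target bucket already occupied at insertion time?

568 -> bucket 0
429 -> bucket 5
29 -> bucket 5 (collision)
677 -> bucket 5 (collision)
386 -> bucket 2
877 -> bucket 5 (collision)
961 -> bucket 1
173 -> bucket 5 (collision)
Final buckets:
0: 568
1: 961
2: 386
3: .
4: .
5: 429 -> 29 -> 677 -> 877 -> 173
6: .
7: .

4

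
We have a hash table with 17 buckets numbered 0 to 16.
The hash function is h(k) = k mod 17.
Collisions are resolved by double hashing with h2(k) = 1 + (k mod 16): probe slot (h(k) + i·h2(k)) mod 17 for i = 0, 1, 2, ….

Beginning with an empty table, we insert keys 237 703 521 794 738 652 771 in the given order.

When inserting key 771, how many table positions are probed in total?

2

237: h=16 -> slot 16
703: h=6 -> slot 6
521: h=11 -> slot 11
794: h=12 -> slot 12
738: h=7 -> slot 7
652: h=6, h2=13, probe 6,2 -> slot 2
771: h=6, h2=4, probe 6,10 -> slot 10
Table: [_, _, 652, _, _, _, 703, 738, _, _, 771, 521, 794, _, _, _, 237]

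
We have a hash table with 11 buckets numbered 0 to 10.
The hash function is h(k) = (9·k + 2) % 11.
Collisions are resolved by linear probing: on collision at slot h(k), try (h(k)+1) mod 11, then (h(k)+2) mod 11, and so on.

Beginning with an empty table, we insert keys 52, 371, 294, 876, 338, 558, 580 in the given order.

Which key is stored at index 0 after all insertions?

876

Insert 52: h=8, slot 8 empty → index 8.
Insert 371: h=8, slot 8 occupied → index 9.
Insert 294: h=8, slots 8,9 occupied → index 10.
Insert 876: h=10, slot 10 occupied → index 0.
Insert 338: h=8, slots 8,9,10,0 occupied → index 1.
Insert 558: h=8, slots 8,9,10,0,1 occupied → index 2.
Insert 580: h=8, slots 8,9,10,0,1,2 occupied → index 3.
Table: [876, 338, 558, 580, —, —, —, —, 52, 371, 294]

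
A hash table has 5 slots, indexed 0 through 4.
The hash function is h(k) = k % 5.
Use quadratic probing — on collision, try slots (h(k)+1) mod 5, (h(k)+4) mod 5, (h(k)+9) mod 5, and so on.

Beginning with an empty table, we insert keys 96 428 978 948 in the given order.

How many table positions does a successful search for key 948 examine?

96 hashes to 1; slot 1 is free → place at 1.
428 hashes to 3; slot 3 is free → place at 3.
978 hashes to 3; 3 taken → place at 4.
948 hashes to 3; 3,4 taken → place at 2.
Table: [—, 96, 948, 428, 978]
Lookup 948: h=3, probe 3,4,2 → found at 2.

3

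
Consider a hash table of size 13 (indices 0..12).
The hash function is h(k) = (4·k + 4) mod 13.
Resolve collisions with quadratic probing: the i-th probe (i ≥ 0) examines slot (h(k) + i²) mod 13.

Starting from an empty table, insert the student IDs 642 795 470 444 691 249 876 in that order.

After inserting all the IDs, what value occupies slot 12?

642 hashes to 11; slot 11 is free => place at 11.
795 hashes to 12; slot 12 is free => place at 12.
470 hashes to 12; 12 taken => place at 0.
444 hashes to 12; 12,0 taken => place at 3.
691 hashes to 12; 12,0,3 taken => place at 8.
249 hashes to 12; 12,0,3,8 taken => place at 2.
876 hashes to 11; 11,12,2 taken => place at 7.
Table: [470, ., 249, 444, ., ., ., 876, 691, ., ., 642, 795]

795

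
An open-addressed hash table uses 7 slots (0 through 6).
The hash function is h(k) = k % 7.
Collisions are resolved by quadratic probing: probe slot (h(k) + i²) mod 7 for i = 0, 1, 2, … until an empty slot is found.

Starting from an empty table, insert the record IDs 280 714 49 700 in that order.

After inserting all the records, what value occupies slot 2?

700

Insert 280: h=0, slot 0 empty => index 0.
Insert 714: h=0, slot 0 occupied => index 1.
Insert 49: h=0, slots 0,1 occupied => index 4.
Insert 700: h=0, slots 0,1,4 occupied => index 2.
Table: [280, 714, 700, ., 49, ., .]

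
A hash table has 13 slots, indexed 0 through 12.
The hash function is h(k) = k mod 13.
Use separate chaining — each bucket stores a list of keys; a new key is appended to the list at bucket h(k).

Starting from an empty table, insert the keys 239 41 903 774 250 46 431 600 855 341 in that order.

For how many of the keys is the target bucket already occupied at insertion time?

4

Insert 239: h=5, bucket 5 empty → new chain.
Insert 41: h=2, bucket 2 empty → new chain.
Insert 903: h=6, bucket 6 empty → new chain.
Insert 774: h=7, bucket 7 empty → new chain.
Insert 250: h=3, bucket 3 empty → new chain.
Insert 46: h=7, bucket 7 nonempty → append to chain.
Insert 431: h=2, bucket 2 nonempty → append to chain.
Insert 600: h=2, bucket 2 nonempty → append to chain.
Insert 855: h=10, bucket 10 empty → new chain.
Insert 341: h=3, bucket 3 nonempty → append to chain.
Final buckets:
0: -
1: -
2: 41 -> 431 -> 600
3: 250 -> 341
4: -
5: 239
6: 903
7: 774 -> 46
8: -
9: -
10: 855
11: -
12: -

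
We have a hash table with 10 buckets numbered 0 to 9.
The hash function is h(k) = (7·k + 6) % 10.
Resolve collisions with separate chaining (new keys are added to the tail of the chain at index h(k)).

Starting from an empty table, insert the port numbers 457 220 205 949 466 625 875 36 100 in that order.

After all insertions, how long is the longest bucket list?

Insert 457: h=5, bucket 5 empty -> new chain.
Insert 220: h=6, bucket 6 empty -> new chain.
Insert 205: h=1, bucket 1 empty -> new chain.
Insert 949: h=9, bucket 9 empty -> new chain.
Insert 466: h=8, bucket 8 empty -> new chain.
Insert 625: h=1, bucket 1 nonempty -> append to chain.
Insert 875: h=1, bucket 1 nonempty -> append to chain.
Insert 36: h=8, bucket 8 nonempty -> append to chain.
Insert 100: h=6, bucket 6 nonempty -> append to chain.
Final buckets:
0: _
1: 205 -> 625 -> 875
2: _
3: _
4: _
5: 457
6: 220 -> 100
7: _
8: 466 -> 36
9: 949

3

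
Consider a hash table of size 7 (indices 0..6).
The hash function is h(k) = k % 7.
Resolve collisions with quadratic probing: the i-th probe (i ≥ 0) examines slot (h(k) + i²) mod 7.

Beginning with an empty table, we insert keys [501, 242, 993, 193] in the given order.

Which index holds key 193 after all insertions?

501 hashes to 4; slot 4 is free -> place at 4.
242 hashes to 4; 4 taken -> place at 5.
993 hashes to 6; slot 6 is free -> place at 6.
193 hashes to 4; 4,5 taken -> place at 1.
Table: [., 193, ., ., 501, 242, 993]

1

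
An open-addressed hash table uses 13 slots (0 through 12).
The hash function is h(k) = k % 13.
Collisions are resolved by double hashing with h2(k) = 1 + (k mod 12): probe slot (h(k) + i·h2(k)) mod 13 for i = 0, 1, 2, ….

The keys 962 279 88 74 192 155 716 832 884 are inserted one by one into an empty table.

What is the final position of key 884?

2

962: h=0 → slot 0
279: h=6 → slot 6
88: h=10 → slot 10
74: h=9 → slot 9
192: h=10, h2=1, probe 10,11 → slot 11
155: h=12 → slot 12
716: h=1 → slot 1
832: h=0, h2=5, probe 0,5 → slot 5
884: h=0, h2=9, probe 0,9,5,1,10,6,2 → slot 2
Table: [962, 716, 884, -, -, 832, 279, -, -, 74, 88, 192, 155]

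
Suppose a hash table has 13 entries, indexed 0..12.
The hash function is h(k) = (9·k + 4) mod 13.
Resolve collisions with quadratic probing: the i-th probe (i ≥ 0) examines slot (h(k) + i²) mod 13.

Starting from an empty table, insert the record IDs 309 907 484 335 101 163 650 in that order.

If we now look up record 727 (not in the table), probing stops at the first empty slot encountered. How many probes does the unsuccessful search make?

2

309 hashes to 3; slot 3 is free => place at 3.
907 hashes to 3; 3 taken => place at 4.
484 hashes to 5; slot 5 is free => place at 5.
335 hashes to 3; 3,4 taken => place at 7.
101 hashes to 3; 3,4,7 taken => place at 12.
163 hashes to 2; slot 2 is free => place at 2.
650 hashes to 4; 4,5 taken => place at 8.
Table: [_, _, 163, 309, 907, 484, _, 335, 650, _, _, _, 101]
Lookup 727: h=8, probe 8,9 → slot 9 empty, not found.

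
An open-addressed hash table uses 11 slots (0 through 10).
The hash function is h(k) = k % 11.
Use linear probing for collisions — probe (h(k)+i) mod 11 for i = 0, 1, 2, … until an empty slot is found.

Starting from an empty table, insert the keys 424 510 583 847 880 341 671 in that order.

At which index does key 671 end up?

5

Insert 424: h=6, slot 6 empty → index 6.
Insert 510: h=4, slot 4 empty → index 4.
Insert 583: h=0, slot 0 empty → index 0.
Insert 847: h=0, slot 0 occupied → index 1.
Insert 880: h=0, slots 0,1 occupied → index 2.
Insert 341: h=0, slots 0,1,2 occupied → index 3.
Insert 671: h=0, slots 0,1,2,3,4 occupied → index 5.
Table: [583, 847, 880, 341, 510, 671, 424, _, _, _, _]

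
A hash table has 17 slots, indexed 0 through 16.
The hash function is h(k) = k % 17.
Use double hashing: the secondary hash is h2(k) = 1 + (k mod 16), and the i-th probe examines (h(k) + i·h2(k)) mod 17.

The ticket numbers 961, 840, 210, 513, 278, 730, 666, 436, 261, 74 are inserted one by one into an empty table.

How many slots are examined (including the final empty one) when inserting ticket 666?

2

961 hashes to 9; slot 9 is free => place at 9.
840 hashes to 7; slot 7 is free => place at 7.
210 hashes to 6; slot 6 is free => place at 6.
513 hashes to 3; slot 3 is free => place at 3.
278 hashes to 6, h2=7; 6 taken => place at 13.
730 hashes to 16; slot 16 is free => place at 16.
666 hashes to 3, h2=11; 3 taken => place at 14.
436 hashes to 11; slot 11 is free => place at 11.
261 hashes to 6, h2=6; 6 taken => place at 12.
74 hashes to 6, h2=11; 6 taken => place at 0.
Table: [74, -, -, 513, -, -, 210, 840, -, 961, -, 436, 261, 278, 666, -, 730]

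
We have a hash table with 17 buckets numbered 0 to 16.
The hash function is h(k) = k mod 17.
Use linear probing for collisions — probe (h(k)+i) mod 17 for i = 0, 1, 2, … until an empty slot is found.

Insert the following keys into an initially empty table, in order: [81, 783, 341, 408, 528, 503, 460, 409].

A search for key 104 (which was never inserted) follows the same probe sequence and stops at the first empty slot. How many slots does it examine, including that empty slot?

5

Insert 81: h=13, slot 13 empty → index 13.
Insert 783: h=1, slot 1 empty → index 1.
Insert 341: h=1, slot 1 occupied → index 2.
Insert 408: h=0, slot 0 empty → index 0.
Insert 528: h=1, slots 1,2 occupied → index 3.
Insert 503: h=10, slot 10 empty → index 10.
Insert 460: h=1, slots 1,2,3 occupied → index 4.
Insert 409: h=1, slots 1,2,3,4 occupied → index 5.
Table: [408, 783, 341, 528, 460, 409, ., ., ., ., 503, ., ., 81, ., ., .]
Lookup 104: h=2, probe 2,3,4,5,6 → slot 6 empty, not found.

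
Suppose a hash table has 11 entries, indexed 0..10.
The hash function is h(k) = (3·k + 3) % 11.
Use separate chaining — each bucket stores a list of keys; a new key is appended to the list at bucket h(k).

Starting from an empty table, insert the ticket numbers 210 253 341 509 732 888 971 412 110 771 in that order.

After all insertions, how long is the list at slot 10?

1

Insert 210: h=6, bucket 6 empty → new chain.
Insert 253: h=3, bucket 3 empty → new chain.
Insert 341: h=3, bucket 3 nonempty → append to chain.
Insert 509: h=1, bucket 1 empty → new chain.
Insert 732: h=10, bucket 10 empty → new chain.
Insert 888: h=5, bucket 5 empty → new chain.
Insert 971: h=1, bucket 1 nonempty → append to chain.
Insert 412: h=7, bucket 7 empty → new chain.
Insert 110: h=3, bucket 3 nonempty → append to chain.
Insert 771: h=6, bucket 6 nonempty → append to chain.
Final buckets:
0: _
1: 509 -> 971
2: _
3: 253 -> 341 -> 110
4: _
5: 888
6: 210 -> 771
7: 412
8: _
9: _
10: 732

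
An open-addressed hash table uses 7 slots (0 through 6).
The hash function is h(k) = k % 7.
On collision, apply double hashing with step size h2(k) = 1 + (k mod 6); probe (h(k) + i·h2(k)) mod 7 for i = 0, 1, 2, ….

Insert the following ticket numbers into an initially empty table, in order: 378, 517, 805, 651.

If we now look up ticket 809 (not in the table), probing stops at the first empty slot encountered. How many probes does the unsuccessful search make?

Insert 378: h=0, slot 0 empty => index 0.
Insert 517: h=6, slot 6 empty => index 6.
Insert 805: h=0, h2=2, slot 0 occupied => index 2.
Insert 651: h=0, h2=4, slot 0 occupied => index 4.
Table: [378, ., 805, ., 651, ., 517]
Lookup 809: h=4, h2=6, probe 4,3 → slot 3 empty, not found.

2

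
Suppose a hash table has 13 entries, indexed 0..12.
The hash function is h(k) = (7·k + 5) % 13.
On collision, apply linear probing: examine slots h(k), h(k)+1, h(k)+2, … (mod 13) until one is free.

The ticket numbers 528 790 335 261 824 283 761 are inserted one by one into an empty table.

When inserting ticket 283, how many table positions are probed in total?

4

528 hashes to 9; slot 9 is free -> place at 9.
790 hashes to 10; slot 10 is free -> place at 10.
335 hashes to 10; 10 taken -> place at 11.
261 hashes to 12; slot 12 is free -> place at 12.
824 hashes to 1; slot 1 is free -> place at 1.
283 hashes to 10; 10,11,12 taken -> place at 0.
761 hashes to 2; slot 2 is free -> place at 2.
Table: [283, 824, 761, —, —, —, —, —, —, 528, 790, 335, 261]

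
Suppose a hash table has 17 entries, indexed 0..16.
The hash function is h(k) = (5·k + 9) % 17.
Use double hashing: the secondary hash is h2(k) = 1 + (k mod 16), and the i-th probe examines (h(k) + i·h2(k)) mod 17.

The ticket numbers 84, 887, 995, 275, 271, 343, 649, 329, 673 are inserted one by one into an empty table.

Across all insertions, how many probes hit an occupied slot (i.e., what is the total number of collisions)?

5

84 hashes to 4; slot 4 is free → place at 4.
887 hashes to 7; slot 7 is free → place at 7.
995 hashes to 3; slot 3 is free → place at 3.
275 hashes to 7, h2=4; 7 taken → place at 11.
271 hashes to 4, h2=16; 4,3 taken → place at 2.
343 hashes to 7, h2=8; 7 taken → place at 15.
649 hashes to 7, h2=10; 7 taken → place at 0.
329 hashes to 5; slot 5 is free → place at 5.
673 hashes to 8; slot 8 is free → place at 8.
Table: [649, -, 271, 995, 84, 329, -, 887, 673, -, -, 275, -, -, -, 343, -]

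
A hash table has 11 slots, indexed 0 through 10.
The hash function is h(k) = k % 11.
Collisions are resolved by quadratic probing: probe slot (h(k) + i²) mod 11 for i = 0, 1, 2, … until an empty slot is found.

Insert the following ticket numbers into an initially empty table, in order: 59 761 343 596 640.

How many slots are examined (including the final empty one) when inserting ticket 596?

3

59: h=4 -> slot 4
761: h=2 -> slot 2
343: h=2, probe 2,3 -> slot 3
596: h=2, probe 2,3,6 -> slot 6
640: h=2, probe 2,3,6,0 -> slot 0
Table: [640, —, 761, 343, 59, —, 596, —, —, —, —]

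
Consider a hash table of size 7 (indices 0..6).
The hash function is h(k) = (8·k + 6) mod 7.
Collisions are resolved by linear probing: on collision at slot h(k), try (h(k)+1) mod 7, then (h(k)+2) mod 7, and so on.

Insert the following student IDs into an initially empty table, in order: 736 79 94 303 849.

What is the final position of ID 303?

736 hashes to 0; slot 0 is free => place at 0.
79 hashes to 1; slot 1 is free => place at 1.
94 hashes to 2; slot 2 is free => place at 2.
303 hashes to 1; 1,2 taken => place at 3.
849 hashes to 1; 1,2,3 taken => place at 4.
Table: [736, 79, 94, 303, 849, -, -]

3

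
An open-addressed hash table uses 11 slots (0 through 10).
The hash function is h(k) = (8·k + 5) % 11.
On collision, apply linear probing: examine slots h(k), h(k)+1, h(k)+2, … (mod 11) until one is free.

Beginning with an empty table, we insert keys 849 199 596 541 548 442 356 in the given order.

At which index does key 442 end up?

4

Insert 849: h=10, slot 10 empty → index 10.
Insert 199: h=2, slot 2 empty → index 2.
Insert 596: h=10, slot 10 occupied → index 0.
Insert 541: h=10, slots 10,0 occupied → index 1.
Insert 548: h=0, slots 0,1,2 occupied → index 3.
Insert 442: h=10, slots 10,0,1,2,3 occupied → index 4.
Insert 356: h=4, slot 4 occupied → index 5.
Table: [596, 541, 199, 548, 442, 356, -, -, -, -, 849]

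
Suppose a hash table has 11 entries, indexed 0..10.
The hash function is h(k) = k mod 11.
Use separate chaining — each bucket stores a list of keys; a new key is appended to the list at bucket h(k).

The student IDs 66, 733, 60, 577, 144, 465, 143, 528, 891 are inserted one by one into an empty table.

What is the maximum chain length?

4

Insert 66: h=0, bucket 0 empty -> new chain.
Insert 733: h=7, bucket 7 empty -> new chain.
Insert 60: h=5, bucket 5 empty -> new chain.
Insert 577: h=5, bucket 5 nonempty -> append to chain.
Insert 144: h=1, bucket 1 empty -> new chain.
Insert 465: h=3, bucket 3 empty -> new chain.
Insert 143: h=0, bucket 0 nonempty -> append to chain.
Insert 528: h=0, bucket 0 nonempty -> append to chain.
Insert 891: h=0, bucket 0 nonempty -> append to chain.
Final buckets:
0: 66 -> 143 -> 528 -> 891
1: 144
2: .
3: 465
4: .
5: 60 -> 577
6: .
7: 733
8: .
9: .
10: .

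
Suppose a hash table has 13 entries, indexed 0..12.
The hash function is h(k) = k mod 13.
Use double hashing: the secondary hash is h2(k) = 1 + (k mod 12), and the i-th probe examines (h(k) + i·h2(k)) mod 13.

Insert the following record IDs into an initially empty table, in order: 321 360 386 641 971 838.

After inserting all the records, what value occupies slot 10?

360

Insert 321: h=9, slot 9 empty => index 9.
Insert 360: h=9, h2=1, slot 9 occupied => index 10.
Insert 386: h=9, h2=3, slot 9 occupied => index 12.
Insert 641: h=4, slot 4 empty => index 4.
Insert 971: h=9, h2=12, slot 9 occupied => index 8.
Insert 838: h=6, slot 6 empty => index 6.
Table: [-, -, -, -, 641, -, 838, -, 971, 321, 360, -, 386]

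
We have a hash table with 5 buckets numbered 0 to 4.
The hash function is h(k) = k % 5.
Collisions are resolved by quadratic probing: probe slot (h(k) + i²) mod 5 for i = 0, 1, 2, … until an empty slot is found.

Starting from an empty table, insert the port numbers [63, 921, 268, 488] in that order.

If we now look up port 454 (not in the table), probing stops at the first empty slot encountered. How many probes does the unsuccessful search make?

Insert 63: h=3, slot 3 empty → index 3.
Insert 921: h=1, slot 1 empty → index 1.
Insert 268: h=3, slot 3 occupied → index 4.
Insert 488: h=3, slots 3,4 occupied → index 2.
Table: [—, 921, 488, 63, 268]
Lookup 454: h=4, probe 4,0 → slot 0 empty, not found.

2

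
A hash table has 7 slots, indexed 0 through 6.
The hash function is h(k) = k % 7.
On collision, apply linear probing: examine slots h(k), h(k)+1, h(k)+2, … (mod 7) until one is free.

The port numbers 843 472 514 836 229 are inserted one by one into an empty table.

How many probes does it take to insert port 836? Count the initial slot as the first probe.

Insert 843: h=3, slot 3 empty => index 3.
Insert 472: h=3, slot 3 occupied => index 4.
Insert 514: h=3, slots 3,4 occupied => index 5.
Insert 836: h=3, slots 3,4,5 occupied => index 6.
Insert 229: h=5, slots 5,6 occupied => index 0.
Table: [229, —, —, 843, 472, 514, 836]

4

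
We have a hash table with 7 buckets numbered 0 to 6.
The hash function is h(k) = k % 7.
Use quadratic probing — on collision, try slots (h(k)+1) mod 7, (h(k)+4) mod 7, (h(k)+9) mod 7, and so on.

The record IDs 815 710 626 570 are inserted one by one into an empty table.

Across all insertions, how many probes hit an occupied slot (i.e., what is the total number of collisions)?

6

815: h=3 -> slot 3
710: h=3, probe 3,4 -> slot 4
626: h=3, probe 3,4,0 -> slot 0
570: h=3, probe 3,4,0,5 -> slot 5
Table: [626, ., ., 815, 710, 570, .]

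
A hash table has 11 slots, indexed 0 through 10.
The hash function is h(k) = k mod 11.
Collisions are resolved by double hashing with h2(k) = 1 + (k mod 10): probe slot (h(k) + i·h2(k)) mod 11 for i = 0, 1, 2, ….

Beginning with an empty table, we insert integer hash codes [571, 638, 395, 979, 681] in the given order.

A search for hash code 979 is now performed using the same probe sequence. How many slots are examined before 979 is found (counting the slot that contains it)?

3

Insert 571: h=10, slot 10 empty -> index 10.
Insert 638: h=0, slot 0 empty -> index 0.
Insert 395: h=10, h2=6, slot 10 occupied -> index 5.
Insert 979: h=0, h2=10, slots 0,10 occupied -> index 9.
Insert 681: h=10, h2=2, slot 10 occupied -> index 1.
Table: [638, 681, —, —, —, 395, —, —, —, 979, 571]
Lookup 979: h=0, h2=10, probe 0,10,9 → found at 9.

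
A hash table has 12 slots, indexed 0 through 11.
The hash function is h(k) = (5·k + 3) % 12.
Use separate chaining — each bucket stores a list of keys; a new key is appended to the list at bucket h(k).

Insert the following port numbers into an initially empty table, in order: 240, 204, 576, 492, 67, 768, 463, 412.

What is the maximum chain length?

240 → bucket 3
204 → bucket 3 (collision)
576 → bucket 3 (collision)
492 → bucket 3 (collision)
67 → bucket 2
768 → bucket 3 (collision)
463 → bucket 2 (collision)
412 → bucket 11
Final buckets:
0: -
1: -
2: 67 -> 463
3: 240 -> 204 -> 576 -> 492 -> 768
4: -
5: -
6: -
7: -
8: -
9: -
10: -
11: 412

5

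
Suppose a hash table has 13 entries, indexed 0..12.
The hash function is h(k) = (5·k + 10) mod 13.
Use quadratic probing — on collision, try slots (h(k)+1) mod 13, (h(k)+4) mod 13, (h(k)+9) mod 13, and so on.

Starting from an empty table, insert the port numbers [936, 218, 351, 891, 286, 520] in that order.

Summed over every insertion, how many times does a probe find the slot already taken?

7

Insert 936: h=10, slot 10 empty -> index 10.
Insert 218: h=8, slot 8 empty -> index 8.
Insert 351: h=10, slot 10 occupied -> index 11.
Insert 891: h=6, slot 6 empty -> index 6.
Insert 286: h=10, slots 10,11 occupied -> index 1.
Insert 520: h=10, slots 10,11,1,6 occupied -> index 0.
Table: [520, 286, ∅, ∅, ∅, ∅, 891, ∅, 218, ∅, 936, 351, ∅]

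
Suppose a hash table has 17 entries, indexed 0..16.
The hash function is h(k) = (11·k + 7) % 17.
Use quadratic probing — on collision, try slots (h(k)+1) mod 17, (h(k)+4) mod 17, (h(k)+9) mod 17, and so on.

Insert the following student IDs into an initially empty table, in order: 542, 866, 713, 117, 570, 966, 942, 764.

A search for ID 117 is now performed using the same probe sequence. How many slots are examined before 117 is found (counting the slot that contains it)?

2

542: h=2 → slot 2
866: h=13 → slot 13
713: h=13, probe 13,14 → slot 14
117: h=2, probe 2,3 → slot 3
570: h=4 → slot 4
966: h=8 → slot 8
942: h=16 → slot 16
764: h=13, probe 13,14,0 → slot 0
Table: [764, -, 542, 117, 570, -, -, -, 966, -, -, -, -, 866, 713, -, 942]
Lookup 117: h=2, probe 2,3 → found at 3.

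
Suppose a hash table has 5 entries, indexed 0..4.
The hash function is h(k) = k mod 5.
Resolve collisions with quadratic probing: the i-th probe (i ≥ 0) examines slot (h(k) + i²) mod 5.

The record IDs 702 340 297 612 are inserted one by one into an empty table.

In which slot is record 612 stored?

Insert 702: h=2, slot 2 empty => index 2.
Insert 340: h=0, slot 0 empty => index 0.
Insert 297: h=2, slot 2 occupied => index 3.
Insert 612: h=2, slots 2,3 occupied => index 1.
Table: [340, 612, 702, 297, _]

1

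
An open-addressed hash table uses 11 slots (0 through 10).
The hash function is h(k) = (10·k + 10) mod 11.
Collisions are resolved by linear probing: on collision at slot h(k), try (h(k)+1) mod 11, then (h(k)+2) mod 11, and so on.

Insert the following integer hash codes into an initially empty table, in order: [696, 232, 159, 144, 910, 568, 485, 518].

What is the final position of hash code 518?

696 hashes to 7; slot 7 is free → place at 7.
232 hashes to 9; slot 9 is free → place at 9.
159 hashes to 5; slot 5 is free → place at 5.
144 hashes to 9; 9 taken → place at 10.
910 hashes to 2; slot 2 is free → place at 2.
568 hashes to 3; slot 3 is free → place at 3.
485 hashes to 9; 9,10 taken → place at 0.
518 hashes to 9; 9,10,0 taken → place at 1.
Table: [485, 518, 910, 568, —, 159, —, 696, —, 232, 144]

1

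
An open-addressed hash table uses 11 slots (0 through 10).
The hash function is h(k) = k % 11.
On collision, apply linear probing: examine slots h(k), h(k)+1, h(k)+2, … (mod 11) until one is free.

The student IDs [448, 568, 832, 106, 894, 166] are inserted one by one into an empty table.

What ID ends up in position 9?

832

448 hashes to 8; slot 8 is free => place at 8.
568 hashes to 7; slot 7 is free => place at 7.
832 hashes to 7; 7,8 taken => place at 9.
106 hashes to 7; 7,8,9 taken => place at 10.
894 hashes to 3; slot 3 is free => place at 3.
166 hashes to 1; slot 1 is free => place at 1.
Table: [-, 166, -, 894, -, -, -, 568, 448, 832, 106]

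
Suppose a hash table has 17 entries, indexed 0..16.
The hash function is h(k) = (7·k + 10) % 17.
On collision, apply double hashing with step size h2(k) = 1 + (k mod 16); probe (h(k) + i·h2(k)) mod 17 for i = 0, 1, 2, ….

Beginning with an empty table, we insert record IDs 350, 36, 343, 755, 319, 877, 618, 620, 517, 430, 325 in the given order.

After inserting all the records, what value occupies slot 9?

350: h=12 -> slot 12
36: h=7 -> slot 7
343: h=14 -> slot 14
755: h=8 -> slot 8
319: h=16 -> slot 16
877: h=12, h2=14, probe 12,9 -> slot 9
618: h=1 -> slot 1
620: h=15 -> slot 15
517: h=8, h2=6, probe 8,14,3 -> slot 3
430: h=11 -> slot 11
325: h=7, h2=6, probe 7,13 -> slot 13
Table: [-, 618, -, 517, -, -, -, 36, 755, 877, -, 430, 350, 325, 343, 620, 319]

877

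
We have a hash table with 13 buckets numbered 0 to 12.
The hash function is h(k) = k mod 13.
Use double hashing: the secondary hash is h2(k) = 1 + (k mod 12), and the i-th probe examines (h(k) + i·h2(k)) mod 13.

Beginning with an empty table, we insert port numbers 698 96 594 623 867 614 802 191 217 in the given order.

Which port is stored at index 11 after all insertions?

217

Insert 698: h=9, slot 9 empty → index 9.
Insert 96: h=5, slot 5 empty → index 5.
Insert 594: h=9, h2=7, slot 9 occupied → index 3.
Insert 623: h=12, slot 12 empty → index 12.
Insert 867: h=9, h2=4, slot 9 occupied → index 0.
Insert 614: h=3, h2=3, slot 3 occupied → index 6.
Insert 802: h=9, h2=11, slot 9 occupied → index 7.
Insert 191: h=9, h2=12, slot 9 occupied → index 8.
Insert 217: h=9, h2=2, slot 9 occupied → index 11.
Table: [867, -, -, 594, -, 96, 614, 802, 191, 698, -, 217, 623]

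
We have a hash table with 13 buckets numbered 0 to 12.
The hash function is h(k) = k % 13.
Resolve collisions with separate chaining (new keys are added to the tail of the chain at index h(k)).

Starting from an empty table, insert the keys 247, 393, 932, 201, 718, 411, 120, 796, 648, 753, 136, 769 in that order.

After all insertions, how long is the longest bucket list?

4

Insert 247: h=0, bucket 0 empty → new chain.
Insert 393: h=3, bucket 3 empty → new chain.
Insert 932: h=9, bucket 9 empty → new chain.
Insert 201: h=6, bucket 6 empty → new chain.
Insert 718: h=3, bucket 3 nonempty → append to chain.
Insert 411: h=8, bucket 8 empty → new chain.
Insert 120: h=3, bucket 3 nonempty → append to chain.
Insert 796: h=3, bucket 3 nonempty → append to chain.
Insert 648: h=11, bucket 11 empty → new chain.
Insert 753: h=12, bucket 12 empty → new chain.
Insert 136: h=6, bucket 6 nonempty → append to chain.
Insert 769: h=2, bucket 2 empty → new chain.
Final buckets:
0: 247
1: _
2: 769
3: 393 -> 718 -> 120 -> 796
4: _
5: _
6: 201 -> 136
7: _
8: 411
9: 932
10: _
11: 648
12: 753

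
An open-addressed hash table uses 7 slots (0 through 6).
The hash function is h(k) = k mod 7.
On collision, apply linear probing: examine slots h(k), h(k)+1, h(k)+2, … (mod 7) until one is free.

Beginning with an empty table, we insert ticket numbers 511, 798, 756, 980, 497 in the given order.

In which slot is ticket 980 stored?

3

511: h=0 -> slot 0
798: h=0, probe 0,1 -> slot 1
756: h=0, probe 0,1,2 -> slot 2
980: h=0, probe 0,1,2,3 -> slot 3
497: h=0, probe 0,1,2,3,4 -> slot 4
Table: [511, 798, 756, 980, 497, ., .]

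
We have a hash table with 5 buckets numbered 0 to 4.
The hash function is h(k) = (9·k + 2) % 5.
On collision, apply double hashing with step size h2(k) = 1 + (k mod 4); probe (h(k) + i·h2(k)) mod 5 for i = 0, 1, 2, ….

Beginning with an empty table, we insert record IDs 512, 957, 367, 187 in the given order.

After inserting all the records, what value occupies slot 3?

187

512 hashes to 0; slot 0 is free -> place at 0.
957 hashes to 0, h2=2; 0 taken -> place at 2.
367 hashes to 0, h2=4; 0 taken -> place at 4.
187 hashes to 0, h2=4; 0,4 taken -> place at 3.
Table: [512, ∅, 957, 187, 367]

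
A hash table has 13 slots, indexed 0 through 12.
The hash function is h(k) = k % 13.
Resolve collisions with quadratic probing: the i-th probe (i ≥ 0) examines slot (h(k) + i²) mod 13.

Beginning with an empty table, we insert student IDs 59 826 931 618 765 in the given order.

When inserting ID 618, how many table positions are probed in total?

3

Insert 59: h=7, slot 7 empty => index 7.
Insert 826: h=7, slot 7 occupied => index 8.
Insert 931: h=8, slot 8 occupied => index 9.
Insert 618: h=7, slots 7,8 occupied => index 11.
Insert 765: h=11, slot 11 occupied => index 12.
Table: [., ., ., ., ., ., ., 59, 826, 931, ., 618, 765]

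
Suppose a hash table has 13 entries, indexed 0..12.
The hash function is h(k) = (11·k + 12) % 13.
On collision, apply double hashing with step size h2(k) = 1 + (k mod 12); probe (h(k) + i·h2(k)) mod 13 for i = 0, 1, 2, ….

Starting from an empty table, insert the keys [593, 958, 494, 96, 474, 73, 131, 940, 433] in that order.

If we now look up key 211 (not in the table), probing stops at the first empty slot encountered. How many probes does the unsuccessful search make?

593: h=9 => slot 9
958: h=7 => slot 7
494: h=12 => slot 12
96: h=2 => slot 2
474: h=0 => slot 0
73: h=9, h2=2, probe 9,11 => slot 11
131: h=10 => slot 10
940: h=4 => slot 4
433: h=4, h2=2, probe 4,6 => slot 6
Table: [474, _, 96, _, 940, _, 433, 958, _, 593, 131, 73, 494]
Lookup 211: h=6, h2=8, probe 6,1 → slot 1 empty, not found.

2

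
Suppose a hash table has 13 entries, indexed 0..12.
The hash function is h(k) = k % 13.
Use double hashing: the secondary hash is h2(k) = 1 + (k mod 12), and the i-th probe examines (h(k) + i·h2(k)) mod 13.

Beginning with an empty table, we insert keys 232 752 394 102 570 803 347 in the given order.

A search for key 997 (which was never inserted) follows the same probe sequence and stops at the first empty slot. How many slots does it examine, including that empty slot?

232: h=11 => slot 11
752: h=11, h2=9, probe 11,7 => slot 7
394: h=4 => slot 4
102: h=11, h2=7, probe 11,5 => slot 5
570: h=11, h2=7, probe 11,5,12 => slot 12
803: h=10 => slot 10
347: h=9 => slot 9
Table: [∅, ∅, ∅, ∅, 394, 102, ∅, 752, ∅, 347, 803, 232, 570]
Lookup 997: h=9, h2=2, probe 9,11,0 → slot 0 empty, not found.

3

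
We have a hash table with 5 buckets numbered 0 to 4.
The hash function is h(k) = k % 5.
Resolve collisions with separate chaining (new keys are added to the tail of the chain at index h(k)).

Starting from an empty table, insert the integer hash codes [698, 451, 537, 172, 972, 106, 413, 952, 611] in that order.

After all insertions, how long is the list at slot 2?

698 -> bucket 3
451 -> bucket 1
537 -> bucket 2
172 -> bucket 2 (collision)
972 -> bucket 2 (collision)
106 -> bucket 1 (collision)
413 -> bucket 3 (collision)
952 -> bucket 2 (collision)
611 -> bucket 1 (collision)
Final buckets:
0: _
1: 451 -> 106 -> 611
2: 537 -> 172 -> 972 -> 952
3: 698 -> 413
4: _

4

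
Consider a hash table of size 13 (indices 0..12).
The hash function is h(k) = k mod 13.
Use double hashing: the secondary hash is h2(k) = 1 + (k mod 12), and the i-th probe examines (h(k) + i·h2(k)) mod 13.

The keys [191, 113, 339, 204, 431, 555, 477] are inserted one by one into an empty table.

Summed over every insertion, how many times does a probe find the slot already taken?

7

Insert 191: h=9, slot 9 empty => index 9.
Insert 113: h=9, h2=6, slot 9 occupied => index 2.
Insert 339: h=1, slot 1 empty => index 1.
Insert 204: h=9, h2=1, slot 9 occupied => index 10.
Insert 431: h=2, h2=12, slots 2,1 occupied => index 0.
Insert 555: h=9, h2=4, slots 9,0 occupied => index 4.
Insert 477: h=9, h2=10, slot 9 occupied => index 6.
Table: [431, 339, 113, -, 555, -, 477, -, -, 191, 204, -, -]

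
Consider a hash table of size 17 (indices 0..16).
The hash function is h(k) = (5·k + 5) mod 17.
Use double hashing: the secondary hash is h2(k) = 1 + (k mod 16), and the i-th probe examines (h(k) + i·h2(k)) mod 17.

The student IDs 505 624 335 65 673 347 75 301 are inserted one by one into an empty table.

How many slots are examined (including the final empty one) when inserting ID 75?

Insert 505: h=14, slot 14 empty => index 14.
Insert 624: h=14, h2=1, slot 14 occupied => index 15.
Insert 335: h=14, h2=16, slot 14 occupied => index 13.
Insert 65: h=7, slot 7 empty => index 7.
Insert 673: h=4, slot 4 empty => index 4.
Insert 347: h=6, slot 6 empty => index 6.
Insert 75: h=6, h2=12, slot 6 occupied => index 1.
Insert 301: h=14, h2=14, slot 14 occupied => index 11.
Table: [—, 75, —, —, 673, —, 347, 65, —, —, —, 301, —, 335, 505, 624, —]

2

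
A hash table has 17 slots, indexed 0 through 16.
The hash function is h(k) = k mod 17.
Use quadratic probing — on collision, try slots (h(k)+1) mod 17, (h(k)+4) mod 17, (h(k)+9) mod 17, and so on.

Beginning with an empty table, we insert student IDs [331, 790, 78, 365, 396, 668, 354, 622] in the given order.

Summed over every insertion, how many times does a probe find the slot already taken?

5

331 hashes to 8; slot 8 is free => place at 8.
790 hashes to 8; 8 taken => place at 9.
78 hashes to 10; slot 10 is free => place at 10.
365 hashes to 8; 8,9 taken => place at 12.
396 hashes to 5; slot 5 is free => place at 5.
668 hashes to 5; 5 taken => place at 6.
354 hashes to 14; slot 14 is free => place at 14.
622 hashes to 10; 10 taken => place at 11.
Table: [—, —, —, —, —, 396, 668, —, 331, 790, 78, 622, 365, —, 354, —, —]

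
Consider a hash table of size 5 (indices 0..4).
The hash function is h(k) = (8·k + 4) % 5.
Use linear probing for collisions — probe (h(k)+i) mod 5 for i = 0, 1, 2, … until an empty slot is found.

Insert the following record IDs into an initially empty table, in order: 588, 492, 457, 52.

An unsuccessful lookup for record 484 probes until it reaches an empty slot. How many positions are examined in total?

588: h=3 => slot 3
492: h=0 => slot 0
457: h=0, probe 0,1 => slot 1
52: h=0, probe 0,1,2 => slot 2
Table: [492, 457, 52, 588, -]
Lookup 484: h=1, probe 1,2,3,4 → slot 4 empty, not found.

4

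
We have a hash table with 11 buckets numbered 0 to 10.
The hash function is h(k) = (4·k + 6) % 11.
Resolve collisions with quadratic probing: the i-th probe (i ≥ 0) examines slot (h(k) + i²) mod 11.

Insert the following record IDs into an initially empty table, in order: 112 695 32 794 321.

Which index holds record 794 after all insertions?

7

112: h=3 -> slot 3
695: h=3, probe 3,4 -> slot 4
32: h=2 -> slot 2
794: h=3, probe 3,4,7 -> slot 7
321: h=3, probe 3,4,7,1 -> slot 1
Table: [-, 321, 32, 112, 695, -, -, 794, -, -, -]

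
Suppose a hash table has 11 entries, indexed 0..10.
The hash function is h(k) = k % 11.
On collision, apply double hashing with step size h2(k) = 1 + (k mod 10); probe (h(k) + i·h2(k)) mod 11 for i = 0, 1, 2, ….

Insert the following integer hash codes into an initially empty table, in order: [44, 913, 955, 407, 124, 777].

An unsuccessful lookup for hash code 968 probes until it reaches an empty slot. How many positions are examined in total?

Insert 44: h=0, slot 0 empty → index 0.
Insert 913: h=0, h2=4, slot 0 occupied → index 4.
Insert 955: h=9, slot 9 empty → index 9.
Insert 407: h=0, h2=8, slot 0 occupied → index 8.
Insert 124: h=3, slot 3 empty → index 3.
Insert 777: h=7, slot 7 empty → index 7.
Table: [44, —, —, 124, 913, —, —, 777, 407, 955, —]
Lookup 968: h=0, h2=9, probe 0,9,7,5 → slot 5 empty, not found.

4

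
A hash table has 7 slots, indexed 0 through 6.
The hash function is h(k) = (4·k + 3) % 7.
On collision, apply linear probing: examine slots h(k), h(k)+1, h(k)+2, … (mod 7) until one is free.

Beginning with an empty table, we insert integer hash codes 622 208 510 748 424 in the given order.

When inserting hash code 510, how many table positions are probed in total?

622: h=6 => slot 6
208: h=2 => slot 2
510: h=6, probe 6,0 => slot 0
748: h=6, probe 6,0,1 => slot 1
424: h=5 => slot 5
Table: [510, 748, 208, -, -, 424, 622]

2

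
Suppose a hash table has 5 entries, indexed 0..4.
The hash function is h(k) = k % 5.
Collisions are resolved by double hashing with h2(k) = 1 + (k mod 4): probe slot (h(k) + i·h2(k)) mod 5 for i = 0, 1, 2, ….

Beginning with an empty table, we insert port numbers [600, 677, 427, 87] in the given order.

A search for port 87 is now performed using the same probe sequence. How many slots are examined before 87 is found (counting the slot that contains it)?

Insert 600: h=0, slot 0 empty => index 0.
Insert 677: h=2, slot 2 empty => index 2.
Insert 427: h=2, h2=4, slot 2 occupied => index 1.
Insert 87: h=2, h2=4, slots 2,1,0 occupied => index 4.
Table: [600, 427, 677, _, 87]
Lookup 87: h=2, h2=4, probe 2,1,0,4 → found at 4.

4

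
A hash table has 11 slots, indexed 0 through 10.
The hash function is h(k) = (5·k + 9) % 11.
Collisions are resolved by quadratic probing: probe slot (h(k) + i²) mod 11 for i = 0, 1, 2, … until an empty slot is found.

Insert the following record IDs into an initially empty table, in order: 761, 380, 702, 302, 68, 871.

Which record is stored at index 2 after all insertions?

871

761 hashes to 8; slot 8 is free -> place at 8.
380 hashes to 6; slot 6 is free -> place at 6.
702 hashes to 10; slot 10 is free -> place at 10.
302 hashes to 1; slot 1 is free -> place at 1.
68 hashes to 8; 8 taken -> place at 9.
871 hashes to 8; 8,9,1,6 taken -> place at 2.
Table: [_, 302, 871, _, _, _, 380, _, 761, 68, 702]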